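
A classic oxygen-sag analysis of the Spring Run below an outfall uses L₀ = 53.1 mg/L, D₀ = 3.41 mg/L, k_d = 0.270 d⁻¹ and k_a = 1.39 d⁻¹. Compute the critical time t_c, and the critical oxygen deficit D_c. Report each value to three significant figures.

At the critical point dD/dt = 0, so k_d L₀ e^(−k_d t) = k_a D. Substituting D(t) from the Streeter–Phelps equation and solving for t gives
t_c = ln[(k_a/k_d)(1 − D₀(k_a−k_d)/(k_d L₀))] / (k_a−k_d).
Here k_a−k_d = 1.120 d⁻¹ and 1 − D₀(k_a−k_d)/(k_d L₀) = 1 − 3.41×1.120/(0.270×53.1) = 0.7336, so
t_c = ln(5.148 × 0.7336) / 1.120 = 1.329 / 1.120 = 1.186 d.
L(t_c) = L₀ e^(−k_d t_c) = 53.1 × 0.7259 = 38.54 mg/L, and at the critical point k_a D_c = k_d L, so D_c = (0.270/1.39) × 38.54 = 7.487 mg/L.

t_c ≈ 1.19 d; D_c ≈ 7.49 mg/L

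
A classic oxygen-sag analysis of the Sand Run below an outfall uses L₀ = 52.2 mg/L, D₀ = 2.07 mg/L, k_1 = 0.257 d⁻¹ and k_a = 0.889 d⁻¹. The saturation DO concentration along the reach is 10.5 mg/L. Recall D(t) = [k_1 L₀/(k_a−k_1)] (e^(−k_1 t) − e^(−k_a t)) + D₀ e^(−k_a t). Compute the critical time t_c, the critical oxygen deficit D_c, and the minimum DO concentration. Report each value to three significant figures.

With k_a/k_1 = 3.459 and 1 − D₀(k_a−k_1)/(k_1 L₀) = 0.9025,
t_c = ln(3.459 × 0.9025) / (0.889 − 0.257) = ln(3.122) / 0.6320 = 1.138/0.6320 = 1.801 d.
L(t_c) = L₀ e^(−k_1 t_c) = 52.2 × 0.6294 = 32.86 mg/L, and at the critical point k_a D_c = k_1 L, so D_c = (0.257/0.889) × 32.86 = 9.498 mg/L.
Minimum DO = C_s − D_c = 10.5 − 9.498 = 1.002 mg/L.

t_c ≈ 1.80 d; D_c ≈ 9.50 mg/L; min DO ≈ 1.00 mg/L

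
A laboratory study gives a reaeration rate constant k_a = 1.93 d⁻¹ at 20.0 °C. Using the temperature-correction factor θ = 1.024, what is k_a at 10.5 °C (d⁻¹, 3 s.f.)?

k_a ≈ 1.54 d⁻¹

k_a(T₂) = k_a(T₁) · θ^(T₂−T₁) = 1.93 × 1.024^(10.5−20.0)
= 1.93 × 1.024^-9.50 = 1.93 × 0.7983 = 1.541 d⁻¹.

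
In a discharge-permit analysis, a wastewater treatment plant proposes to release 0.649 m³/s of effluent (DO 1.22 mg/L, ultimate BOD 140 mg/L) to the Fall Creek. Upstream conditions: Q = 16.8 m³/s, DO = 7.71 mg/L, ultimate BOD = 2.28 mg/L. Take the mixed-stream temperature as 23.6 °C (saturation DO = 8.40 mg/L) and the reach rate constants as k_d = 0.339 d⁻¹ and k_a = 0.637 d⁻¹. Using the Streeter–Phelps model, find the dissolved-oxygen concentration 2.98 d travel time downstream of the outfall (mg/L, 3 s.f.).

Mixed DO = (16.8×7.71 + 0.649×1.22)/(16.8+0.649) = 130.3/17.45 = 7.469 mg/L.
Mixed L₀ = (16.8×2.28 + 0.649×140)/(17.45) = 129.2/17.45 = 7.402 mg/L.
Initial deficit D₀ = C_s − DO₀ = 8.40 − 7.469 = 0.9314 mg/L.
D(2.98) = [0.339×7.402/(0.637−0.339)](e^(−0.339×2.98) − e^(−0.637×2.98)) + 0.9314 e^(−0.637×2.98)
= 8.421 × (0.3641 − 0.1498) + 0.9314 × 0.1498 = 1.944 mg/L.
DO = 8.40 − 1.944 = 6.456 mg/L.

DO ≈ 6.46 mg/L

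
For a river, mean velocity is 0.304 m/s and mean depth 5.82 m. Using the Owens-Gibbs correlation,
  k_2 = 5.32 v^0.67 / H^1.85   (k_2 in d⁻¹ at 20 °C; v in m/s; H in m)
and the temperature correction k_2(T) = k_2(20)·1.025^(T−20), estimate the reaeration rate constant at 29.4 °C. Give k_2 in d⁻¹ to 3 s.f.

k_2 ≈ 0.116 d⁻¹

k_2(20) = 5.32 × 0.304^0.67 / 5.82^1.85 = 5.32 × 0.4503 / 26.01 = 0.09211 d⁻¹.
k_2(29.4) = 0.09211 × 1.025^(29.4−20) = 0.09211 × 1.261 = 0.1162 d⁻¹.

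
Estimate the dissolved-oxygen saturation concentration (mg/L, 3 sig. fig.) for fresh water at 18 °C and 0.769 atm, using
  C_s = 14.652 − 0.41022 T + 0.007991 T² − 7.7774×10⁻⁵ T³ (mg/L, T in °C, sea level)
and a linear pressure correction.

At sea level: C_s = 14.652 − 0.41022×18 + 0.007991×18² − 7.7774×10⁻⁵×18³ = 9.404 mg/L.
Pressure correction: C_s' = 9.404 × 0.769 = 7.231 mg/L.

C_s ≈ 7.23 mg/L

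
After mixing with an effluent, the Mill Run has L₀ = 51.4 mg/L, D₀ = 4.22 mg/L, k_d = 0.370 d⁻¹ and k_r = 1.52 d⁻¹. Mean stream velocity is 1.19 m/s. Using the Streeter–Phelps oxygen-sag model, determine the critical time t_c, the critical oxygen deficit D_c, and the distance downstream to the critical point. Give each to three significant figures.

t_c ≈ 0.972 d; D_c ≈ 8.73 mg/L; x_c ≈ 100 km

t_c = [1/(k_r−k_d)] ln[(k_r/k_d)(1 − D₀(k_r−k_d)/(k_d L₀))]
= [1/(1.52−0.370)] ln[(1.52/0.370)(1 − 4.22×1.150/(0.370×51.4))]
= (1/1.150) ln[4.108 × 0.7448] = 0.8696 × ln(3.060) = 0.8696 × 1.118 = 0.9725 d.
D_c = (k_d/k_r) L₀ e^(−k_d t_c) = (0.370/1.52) × 51.4 × e^(−0.370×0.9725) = 0.2434 × 51.4 × 0.6978 = 8.731 mg/L.
x_c = v t_c = 1.19 m/s × 0.9725 d × 86400 s/d = 99990 m ≈ 100 km.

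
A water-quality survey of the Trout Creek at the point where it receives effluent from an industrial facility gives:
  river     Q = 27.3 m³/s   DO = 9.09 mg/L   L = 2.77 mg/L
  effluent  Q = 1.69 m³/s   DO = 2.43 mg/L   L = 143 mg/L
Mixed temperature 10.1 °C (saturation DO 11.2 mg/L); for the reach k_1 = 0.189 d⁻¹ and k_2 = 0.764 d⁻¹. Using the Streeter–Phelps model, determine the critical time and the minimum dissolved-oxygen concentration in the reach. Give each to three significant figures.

Mixed DO = (27.3×9.09 + 1.69×2.43)/(27.3+1.69) = 252.3/28.99 = 8.702 mg/L.
Mixed L₀ = (27.3×2.77 + 1.69×143)/(28.99) = 317.3/28.99 = 10.94 mg/L.
Initial deficit D₀ = C_s − DO₀ = 11.2 − 8.702 = 2.498 mg/L.
t_c = (1/0.5750) ln[(0.764/0.189)(1 − 2.498×0.5750/(0.189×10.94))] = 1.739 × ln(1.235) = 0.3673 d.
D_c = (0.189/0.764) × 10.94 × e^(−0.189×0.3673) = 0.2474 × 10.94 × 0.9329 = 2.526 mg/L.
Minimum DO = 11.2 − 2.526 = 8.674 mg/L.

t_c ≈ 0.367 d; minimum DO ≈ 8.67 mg/L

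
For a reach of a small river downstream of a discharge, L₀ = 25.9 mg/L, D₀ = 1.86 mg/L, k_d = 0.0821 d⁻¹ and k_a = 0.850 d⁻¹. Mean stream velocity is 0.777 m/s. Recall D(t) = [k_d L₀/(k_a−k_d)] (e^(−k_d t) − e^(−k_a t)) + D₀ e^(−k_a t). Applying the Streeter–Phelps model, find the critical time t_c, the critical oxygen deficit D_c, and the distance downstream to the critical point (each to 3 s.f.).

With k_a/k_d = 10.35 and 1 − D₀(k_a−k_d)/(k_d L₀) = 0.3283,
t_c = ln(10.35 × 0.3283) / (0.850 − 0.0821) = ln(3.399) / 0.7679 = 1.223/0.7679 = 1.593 d.
L(t_c) = L₀ e^(−k_d t_c) = 25.9 × 0.8774 = 22.72 mg/L, and at the critical point k_a D_c = k_d L, so D_c = (0.0821/0.850) × 22.72 = 2.195 mg/L.
x_c = v t_c = 0.777 m/s × 1.593 d × 86400 s/d = 107000 m ≈ 107 km.

t_c ≈ 1.59 d; D_c ≈ 2.19 mg/L; x_c ≈ 107 km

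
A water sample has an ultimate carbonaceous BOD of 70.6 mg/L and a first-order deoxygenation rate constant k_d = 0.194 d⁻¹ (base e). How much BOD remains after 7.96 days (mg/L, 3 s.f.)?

L ≈ 15.1 mg/L

L_t = L₀ e^(−k_d t) = 70.6 × e^(−0.194×7.96) = 70.6 × 0.2135 = 15.07 mg/L.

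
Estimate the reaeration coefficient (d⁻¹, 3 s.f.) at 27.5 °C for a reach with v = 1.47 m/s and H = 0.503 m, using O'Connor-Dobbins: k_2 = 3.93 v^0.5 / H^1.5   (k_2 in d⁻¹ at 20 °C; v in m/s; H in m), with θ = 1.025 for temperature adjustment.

k_2 ≈ 16.1 d⁻¹

k_2(20) = 3.93 × 1.47^0.5 / 0.503^1.5 = 3.93 × 1.212 / 0.3567 = 13.36 d⁻¹.
k_2(27.5) = 13.36 × 1.025^(27.5−20) = 13.36 × 1.203 = 16.07 d⁻¹.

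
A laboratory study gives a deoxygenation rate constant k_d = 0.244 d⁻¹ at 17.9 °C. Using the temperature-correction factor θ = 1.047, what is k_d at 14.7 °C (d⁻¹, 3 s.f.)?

k_d ≈ 0.211 d⁻¹

k_d(T₂) = k_d(T₁) · θ^(T₂−T₁) = 0.244 × 1.047^(14.7−17.9)
= 0.244 × 1.047^-3.20 = 0.244 × 0.8633 = 0.2106 d⁻¹.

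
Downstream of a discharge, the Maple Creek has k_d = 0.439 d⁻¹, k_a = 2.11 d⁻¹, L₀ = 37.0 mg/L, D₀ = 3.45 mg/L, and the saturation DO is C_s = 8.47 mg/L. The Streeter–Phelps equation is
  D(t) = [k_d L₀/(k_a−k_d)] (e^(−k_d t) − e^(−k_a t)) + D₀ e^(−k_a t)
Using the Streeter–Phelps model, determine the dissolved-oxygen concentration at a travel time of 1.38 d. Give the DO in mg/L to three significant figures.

k_d L₀/(k_a−k_d) = 0.439×37.0/(2.11−0.439) = 16.24/1.671 = 9.721 mg/L.
e^(−k_d t) = e^(−0.439×1.380) = 0.5456; e^(−k_a t) = e^(−2.11×1.380) = 0.05438.
D = 9.721 × (0.5456 − 0.05438) + 3.45 × 0.05438 = 4.775 + 0.1876 = 4.963 mg/L.
DO = C_s − D = 8.47 − 4.963 = 3.507 mg/L.

DO ≈ 3.51 mg/L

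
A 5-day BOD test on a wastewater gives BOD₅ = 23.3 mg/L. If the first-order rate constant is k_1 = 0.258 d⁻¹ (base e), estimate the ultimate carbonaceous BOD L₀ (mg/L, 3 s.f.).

L₀ ≈ 32.1 mg/L

BOD₅ = L₀(1 − e^(−5k_1)) ⇒ L₀ = BOD₅ / (1 − e^(−5×0.258))
= 23.3 / (1 − 0.2753) = 23.3 / 0.7247 = 32.15 mg/L.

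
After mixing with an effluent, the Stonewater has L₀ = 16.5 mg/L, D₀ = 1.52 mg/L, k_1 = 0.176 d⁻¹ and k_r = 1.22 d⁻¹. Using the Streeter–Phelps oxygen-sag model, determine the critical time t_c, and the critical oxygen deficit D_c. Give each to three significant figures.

t_c ≈ 1.10 d; D_c ≈ 1.96 mg/L

With k_r/k_1 = 6.932 and 1 − D₀(k_r−k_1)/(k_1 L₀) = 0.4536,
t_c = ln(6.932 × 0.4536) / (1.22 − 0.176) = ln(3.144) / 1.044 = 1.145/1.044 = 1.097 d.
L(t_c) = L₀ e^(−k_1 t_c) = 16.5 × 0.8244 = 13.60 mg/L, and at the critical point k_r D_c = k_1 L, so D_c = (0.176/1.22) × 13.60 = 1.962 mg/L.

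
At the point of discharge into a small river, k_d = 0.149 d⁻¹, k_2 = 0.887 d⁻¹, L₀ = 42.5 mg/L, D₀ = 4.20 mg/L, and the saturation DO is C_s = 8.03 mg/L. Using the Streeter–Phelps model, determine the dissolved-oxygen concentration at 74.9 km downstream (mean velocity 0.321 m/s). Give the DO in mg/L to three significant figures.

DO ≈ 2.69 mg/L

Travel time t = x/v = 74.9 km / (0.321 m/s) = 74900 m / 0.321 m/s = 233300 s = 2.701 d.
k_d L₀/(k_2−k_d) = 0.149×42.5/(0.887−0.149) = 6.332/0.7380 = 8.581 mg/L.
e^(−k_d t) = e^(−0.149×2.701) = 0.6687; e^(−k_2 t) = e^(−0.887×2.701) = 0.09113.
D = 8.581 × (0.6687 − 0.09113) + 4.20 × 0.09113 = 4.956 + 0.3828 = 5.339 mg/L.
DO = C_s − D = 8.03 − 5.339 = 2.691 mg/L.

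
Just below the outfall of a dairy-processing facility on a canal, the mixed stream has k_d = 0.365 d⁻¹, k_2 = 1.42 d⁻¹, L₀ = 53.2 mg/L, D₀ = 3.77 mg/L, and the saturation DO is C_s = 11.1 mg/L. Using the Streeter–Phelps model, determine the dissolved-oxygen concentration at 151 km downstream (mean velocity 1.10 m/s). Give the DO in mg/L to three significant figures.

DO ≈ 2.33 mg/L

Travel time t = x/v = 151 km / (1.10 m/s) = 151000 m / 1.10 m/s = 137300 s = 1.589 d.
k_d L₀/(k_2−k_d) = 0.365×53.2/(1.42−0.365) = 19.42/1.055 = 18.41 mg/L.
e^(−k_d t) = e^(−0.365×1.589) = 0.5599; e^(−k_2 t) = e^(−1.42×1.589) = 0.1048.
D = 18.41 × (0.5599 − 0.1048) + 3.77 × 0.1048 = 8.378 + 0.3949 = 8.773 mg/L.
DO = C_s − D = 11.1 − 8.773 = 2.327 mg/L.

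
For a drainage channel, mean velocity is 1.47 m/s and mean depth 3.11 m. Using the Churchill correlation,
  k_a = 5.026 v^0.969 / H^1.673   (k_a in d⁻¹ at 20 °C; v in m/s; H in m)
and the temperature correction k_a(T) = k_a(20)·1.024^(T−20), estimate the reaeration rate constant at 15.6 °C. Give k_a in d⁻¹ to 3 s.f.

k_a(20) = 5.026 × 1.47^0.969 / 3.11^1.673 = 5.026 × 1.453 / 6.674 = 1.094 d⁻¹.
k_a(15.6) = 1.094 × 1.024^(15.6−20) = 1.094 × 0.9009 = 0.9855 d⁻¹.

k_a ≈ 0.985 d⁻¹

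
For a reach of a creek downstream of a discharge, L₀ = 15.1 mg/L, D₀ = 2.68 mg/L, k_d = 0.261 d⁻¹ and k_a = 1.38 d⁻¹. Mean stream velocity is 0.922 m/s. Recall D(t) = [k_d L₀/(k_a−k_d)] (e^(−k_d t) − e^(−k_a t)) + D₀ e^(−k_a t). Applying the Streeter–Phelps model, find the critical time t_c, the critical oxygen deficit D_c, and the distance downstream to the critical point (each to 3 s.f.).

With k_a/k_d = 5.287 and 1 − D₀(k_a−k_d)/(k_d L₀) = 0.2391,
t_c = ln(5.287 × 0.2391) / (1.38 − 0.261) = ln(1.264) / 1.119 = 0.2343/1.119 = 0.2094 d.
D_c = (k_d/k_a) L₀ e^(−k_d t_c) = (0.261/1.38) × 15.1 × e^(−0.261×0.2094) = 0.1891 × 15.1 × 0.9468 = 2.704 mg/L.
x_c = v t_c = 0.922 m/s × 0.2094 d × 86400 s/d = 16680 m ≈ 16.7 km.

t_c ≈ 0.209 d; D_c ≈ 2.70 mg/L; x_c ≈ 16.7 km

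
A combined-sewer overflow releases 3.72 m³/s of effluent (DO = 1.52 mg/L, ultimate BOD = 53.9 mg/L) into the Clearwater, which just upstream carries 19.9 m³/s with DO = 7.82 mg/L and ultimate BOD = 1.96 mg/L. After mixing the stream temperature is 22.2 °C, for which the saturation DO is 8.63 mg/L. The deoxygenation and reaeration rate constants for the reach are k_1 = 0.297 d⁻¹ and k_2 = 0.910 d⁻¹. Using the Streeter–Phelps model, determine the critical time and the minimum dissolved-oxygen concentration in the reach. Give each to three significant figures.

Mixed DO = (19.9×7.82 + 3.72×1.52)/(19.9+3.72) = 161.3/23.62 = 6.828 mg/L.
Mixed L₀ = (19.9×1.96 + 3.72×53.9)/(23.62) = 239.5/23.62 = 10.14 mg/L.
Initial deficit D₀ = C_s − DO₀ = 8.63 − 6.828 = 1.802 mg/L.
t_c = (1/0.6130) ln[(0.910/0.297)(1 − 1.802×0.6130/(0.297×10.14))] = 1.631 × ln(1.940) = 1.081 d.
D_c = (0.297/0.910) × 10.14 × e^(−0.297×1.081) = 0.3264 × 10.14 × 0.7254 = 2.401 mg/L.
Minimum DO = 8.63 − 2.401 = 6.229 mg/L.

t_c ≈ 1.08 d; minimum DO ≈ 6.23 mg/L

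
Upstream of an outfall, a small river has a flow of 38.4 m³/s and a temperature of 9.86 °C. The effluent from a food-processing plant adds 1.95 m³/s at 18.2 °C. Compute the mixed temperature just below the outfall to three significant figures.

Flow-weighted mixing: C = (Q_r C_r + Q_w C_w)/(Q_r + Q_w)
= (38.4×9.86 + 1.95×18.2)/(38.4 + 1.95) = 414.1/40.35 = 10.26 °C.

10.3 °C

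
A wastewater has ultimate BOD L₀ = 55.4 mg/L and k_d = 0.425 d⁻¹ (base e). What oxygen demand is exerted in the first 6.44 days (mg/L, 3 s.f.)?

y_t = L₀(1 − e^(−k_d t)) = 55.4 × (1 − e^(−0.425×6.44))
= 55.4 × (1 − 0.06476) = 55.4 × 0.9352 = 51.81 mg/L.

y ≈ 51.8 mg/L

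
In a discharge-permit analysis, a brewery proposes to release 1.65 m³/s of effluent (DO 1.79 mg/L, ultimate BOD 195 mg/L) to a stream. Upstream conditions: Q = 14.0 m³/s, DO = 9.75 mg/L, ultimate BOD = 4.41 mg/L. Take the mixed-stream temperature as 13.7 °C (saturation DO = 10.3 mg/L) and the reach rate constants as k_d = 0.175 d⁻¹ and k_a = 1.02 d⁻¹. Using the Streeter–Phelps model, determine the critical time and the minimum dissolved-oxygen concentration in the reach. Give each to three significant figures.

t_c ≈ 1.71 d; minimum DO ≈ 7.18 mg/L

Mixed DO = (14.0×9.75 + 1.65×1.79)/(14.0+1.65) = 139.5/15.65 = 8.911 mg/L.
Mixed L₀ = (14.0×4.41 + 1.65×195)/(15.65) = 383.5/15.65 = 24.50 mg/L.
Initial deficit D₀ = C_s − DO₀ = 10.3 − 8.911 = 1.389 mg/L.
t_c = (1/0.8450) ln[(1.02/0.175)(1 − 1.389×0.8450/(0.175×24.50))] = 1.183 × ln(4.233) = 1.708 d.
D_c = (0.175/1.02) × 24.50 × e^(−0.175×1.708) = 0.1716 × 24.50 × 0.7417 = 3.118 mg/L.
Minimum DO = 10.3 − 3.118 = 7.182 mg/L.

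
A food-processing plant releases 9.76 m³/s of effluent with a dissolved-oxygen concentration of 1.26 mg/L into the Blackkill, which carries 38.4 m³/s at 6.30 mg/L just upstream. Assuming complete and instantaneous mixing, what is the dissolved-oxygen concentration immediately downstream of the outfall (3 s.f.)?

5.28 mg/L

Flow-weighted mixing: C = (Q_r C_r + Q_w C_w)/(Q_r + Q_w)
= (38.4×6.30 + 9.76×1.26)/(38.4 + 9.76) = 254.2/48.16 = 5.279 mg/L.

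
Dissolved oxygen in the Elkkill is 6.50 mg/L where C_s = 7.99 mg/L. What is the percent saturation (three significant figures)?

81.4 % saturation

% saturation = C/C_s × 100 = 6.50/7.99 × 100 = 81.4 %.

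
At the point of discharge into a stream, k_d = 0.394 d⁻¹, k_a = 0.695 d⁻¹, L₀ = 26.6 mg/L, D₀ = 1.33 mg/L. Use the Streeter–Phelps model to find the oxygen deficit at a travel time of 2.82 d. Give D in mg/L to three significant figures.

D ≈ 6.74 mg/L

k_d L₀/(k_a−k_d) = 0.394×26.6/(0.695−0.394) = 10.48/0.3010 = 34.82 mg/L.
e^(−k_d t) = e^(−0.394×2.820) = 0.3292; e^(−k_a t) = e^(−0.695×2.820) = 0.1409.
D = 34.82 × (0.3292 − 0.1409) + 1.33 × 0.1409 = 6.557 + 0.1874 = 6.745 mg/L.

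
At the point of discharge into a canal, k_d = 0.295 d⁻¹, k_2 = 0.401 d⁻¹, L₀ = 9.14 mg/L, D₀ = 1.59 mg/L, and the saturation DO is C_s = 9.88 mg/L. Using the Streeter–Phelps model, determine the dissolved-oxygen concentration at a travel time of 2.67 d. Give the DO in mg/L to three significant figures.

k_d L₀/(k_2−k_d) = 0.295×9.14/(0.401−0.295) = 2.696/0.1060 = 25.44 mg/L.
e^(−k_d t) = e^(−0.295×2.670) = 0.4549; e^(−k_2 t) = e^(−0.401×2.670) = 0.3428.
D = 25.44 × (0.4549 − 0.3428) + 1.59 × 0.3428 = 2.852 + 0.5450 = 3.397 mg/L.
DO = C_s − D = 9.88 − 3.397 = 6.483 mg/L.

DO ≈ 6.48 mg/L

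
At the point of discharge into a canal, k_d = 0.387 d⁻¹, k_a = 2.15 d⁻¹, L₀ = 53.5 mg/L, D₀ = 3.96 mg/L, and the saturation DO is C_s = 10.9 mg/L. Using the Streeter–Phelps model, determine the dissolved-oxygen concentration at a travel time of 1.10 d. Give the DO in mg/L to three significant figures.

DO ≈ 3.96 mg/L

k_d L₀/(k_a−k_d) = 0.387×53.5/(2.15−0.387) = 20.70/1.763 = 11.74 mg/L.
e^(−k_d t) = e^(−0.387×1.100) = 0.6533; e^(−k_a t) = e^(−2.15×1.100) = 0.09395.
D = 11.74 × (0.6533 − 0.09395) + 3.96 × 0.09395 = 6.569 + 0.3720 = 6.941 mg/L.
DO = C_s − D = 10.9 − 6.941 = 3.959 mg/L.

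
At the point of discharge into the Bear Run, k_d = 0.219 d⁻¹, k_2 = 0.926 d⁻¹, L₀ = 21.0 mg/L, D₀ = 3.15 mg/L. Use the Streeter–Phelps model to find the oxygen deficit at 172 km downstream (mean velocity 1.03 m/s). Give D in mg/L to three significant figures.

Travel time t = x/v = 172 km / (1.03 m/s) = 172000 m / 1.03 m/s = 167000 s = 1.933 d.
k_d L₀/(k_2−k_d) = 0.219×21.0/(0.926−0.219) = 4.599/0.7070 = 6.505 mg/L.
e^(−k_d t) = e^(−0.219×1.933) = 0.6549; e^(−k_2 t) = e^(−0.926×1.933) = 0.1670.
D = 6.505 × (0.6549 − 0.1670) + 3.15 × 0.1670 = 3.174 + 0.5261 = 3.700 mg/L.

D ≈ 3.70 mg/L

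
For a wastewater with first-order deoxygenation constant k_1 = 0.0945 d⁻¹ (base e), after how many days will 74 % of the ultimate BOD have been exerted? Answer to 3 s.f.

t ≈ 14.3 d

y/L₀ = 1 − e^(−k_1 t) = 0.74 ⇒ e^(−k_1 t) = 0.260
t = −ln(0.260) / 0.0945 = 1.347 / 0.0945 = 14.25 d.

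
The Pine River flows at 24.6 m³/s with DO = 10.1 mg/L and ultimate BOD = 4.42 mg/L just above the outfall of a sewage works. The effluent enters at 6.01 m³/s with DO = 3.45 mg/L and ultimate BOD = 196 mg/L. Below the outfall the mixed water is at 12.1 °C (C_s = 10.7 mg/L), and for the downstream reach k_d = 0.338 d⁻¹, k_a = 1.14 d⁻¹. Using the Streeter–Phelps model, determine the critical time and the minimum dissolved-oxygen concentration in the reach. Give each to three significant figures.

Mixed DO = (24.6×10.1 + 6.01×3.45)/(24.6+6.01) = 269.2/30.61 = 8.794 mg/L.
Mixed L₀ = (24.6×4.42 + 6.01×196)/(30.61) = 1287/30.61 = 42.04 mg/L.
Initial deficit D₀ = C_s − DO₀ = 10.7 − 8.794 = 1.906 mg/L.
t_c = (1/0.8020) ln[(1.14/0.338)(1 − 1.906×0.8020/(0.338×42.04))] = 1.247 × ln(3.010) = 1.374 d.
D_c = (0.338/1.14) × 42.04 × e^(−0.338×1.374) = 0.2965 × 42.04 × 0.6285 = 7.833 mg/L.
Minimum DO = 10.7 − 7.833 = 2.867 mg/L.

t_c ≈ 1.37 d; minimum DO ≈ 2.87 mg/L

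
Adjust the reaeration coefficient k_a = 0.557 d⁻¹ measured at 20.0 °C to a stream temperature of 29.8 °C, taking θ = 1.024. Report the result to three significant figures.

k_a ≈ 0.703 d⁻¹

k_a(T₂) = k_a(T₁) · θ^(T₂−T₁) = 0.557 × 1.024^(29.8−20.0)
= 0.557 × 1.024^9.80 = 0.557 × 1.262 = 0.7027 d⁻¹.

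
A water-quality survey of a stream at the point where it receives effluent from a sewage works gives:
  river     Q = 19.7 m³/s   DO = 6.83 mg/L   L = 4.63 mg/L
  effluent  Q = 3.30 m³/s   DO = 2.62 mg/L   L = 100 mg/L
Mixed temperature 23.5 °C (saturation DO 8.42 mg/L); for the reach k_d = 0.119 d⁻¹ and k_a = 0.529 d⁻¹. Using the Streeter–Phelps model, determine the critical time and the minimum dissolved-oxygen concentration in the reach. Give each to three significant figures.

t_c ≈ 2.34 d; minimum DO ≈ 5.30 mg/L

Mixed DO = (19.7×6.83 + 3.30×2.62)/(19.7+3.30) = 143.2/23.00 = 6.226 mg/L.
Mixed L₀ = (19.7×4.63 + 3.30×100)/(23.00) = 421.2/23.00 = 18.31 mg/L.
Initial deficit D₀ = C_s − DO₀ = 8.42 − 6.226 = 2.194 mg/L.
t_c = (1/0.4100) ln[(0.529/0.119)(1 − 2.194×0.4100/(0.119×18.31))] = 2.439 × ln(2.610) = 2.340 d.
D_c = (0.119/0.529) × 18.31 × e^(−0.119×2.340) = 0.2250 × 18.31 × 0.7569 = 3.118 mg/L.
Minimum DO = 8.42 − 3.118 = 5.302 mg/L.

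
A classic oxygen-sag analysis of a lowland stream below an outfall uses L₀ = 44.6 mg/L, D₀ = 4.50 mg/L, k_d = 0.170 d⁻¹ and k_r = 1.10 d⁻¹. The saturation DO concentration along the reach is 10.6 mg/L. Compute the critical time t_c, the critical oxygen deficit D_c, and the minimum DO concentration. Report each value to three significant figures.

At the critical point dD/dt = 0, so k_d L₀ e^(−k_d t) = k_r D. Substituting D(t) from the Streeter–Phelps equation and solving for t gives
t_c = ln[(k_r/k_d)(1 − D₀(k_r−k_d)/(k_d L₀))] / (k_r−k_d).
Here k_r−k_d = 0.9300 d⁻¹ and 1 − D₀(k_r−k_d)/(k_d L₀) = 1 − 4.50×0.9300/(0.170×44.6) = 0.4480, so
t_c = ln(6.471 × 0.4480) / 0.9300 = 1.064 / 0.9300 = 1.144 d.
L(t_c) = L₀ e^(−k_d t_c) = 44.6 × 0.8232 = 36.71 mg/L, and at the critical point k_r D_c = k_d L, so D_c = (0.170/1.10) × 36.71 = 5.674 mg/L.
Minimum DO = C_s − D_c = 10.6 − 5.674 = 4.926 mg/L.

t_c ≈ 1.14 d; D_c ≈ 5.67 mg/L; min DO ≈ 4.93 mg/L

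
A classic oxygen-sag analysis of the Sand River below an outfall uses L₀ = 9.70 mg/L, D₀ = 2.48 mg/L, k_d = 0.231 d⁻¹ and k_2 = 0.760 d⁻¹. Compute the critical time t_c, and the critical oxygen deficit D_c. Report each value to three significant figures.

t_c ≈ 0.586 d; D_c ≈ 2.57 mg/L

At the critical point dD/dt = 0, so k_d L₀ e^(−k_d t) = k_2 D. Substituting D(t) from the Streeter–Phelps equation and solving for t gives
t_c = ln[(k_2/k_d)(1 − D₀(k_2−k_d)/(k_d L₀))] / (k_2−k_d).
Here k_2−k_d = 0.5290 d⁻¹ and 1 − D₀(k_2−k_d)/(k_d L₀) = 1 − 2.48×0.5290/(0.231×9.70) = 0.4145, so
t_c = ln(3.290 × 0.4145) / 0.5290 = 0.3102 / 0.5290 = 0.5864 d.
L(t_c) = L₀ e^(−k_d t_c) = 9.70 × 0.8733 = 8.471 mg/L, and at the critical point k_2 D_c = k_d L, so D_c = (0.231/0.760) × 8.471 = 2.575 mg/L.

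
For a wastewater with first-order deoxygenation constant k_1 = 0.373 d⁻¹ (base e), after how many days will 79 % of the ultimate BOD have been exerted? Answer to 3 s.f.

y/L₀ = 1 − e^(−k_1 t) = 0.79 ⇒ e^(−k_1 t) = 0.210
t = −ln(0.210) / 0.373 = 1.561 / 0.373 = 4.184 d.

t ≈ 4.18 d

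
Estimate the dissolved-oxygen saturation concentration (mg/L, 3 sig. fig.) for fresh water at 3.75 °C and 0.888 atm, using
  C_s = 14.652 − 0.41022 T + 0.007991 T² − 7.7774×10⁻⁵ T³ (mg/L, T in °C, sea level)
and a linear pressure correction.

At sea level: C_s = 14.652 − 0.41022×3.75 + 0.007991×3.75² − 7.7774×10⁻⁵×3.75³ = 13.22 mg/L.
Pressure correction: C_s' = 13.22 × 0.888 = 11.74 mg/L.

C_s ≈ 11.7 mg/L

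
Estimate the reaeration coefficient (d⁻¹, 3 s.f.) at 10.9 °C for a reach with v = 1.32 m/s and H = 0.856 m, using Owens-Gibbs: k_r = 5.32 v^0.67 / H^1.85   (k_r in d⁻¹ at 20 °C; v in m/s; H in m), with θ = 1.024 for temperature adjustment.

k_r(20) = 5.32 × 1.32^0.67 / 0.856^1.85 = 5.32 × 1.204 / 0.7500 = 8.543 d⁻¹.
k_r(10.9) = 8.543 × 1.024^(10.9−20) = 8.543 × 0.8059 = 6.885 d⁻¹.

k_r ≈ 6.88 d⁻¹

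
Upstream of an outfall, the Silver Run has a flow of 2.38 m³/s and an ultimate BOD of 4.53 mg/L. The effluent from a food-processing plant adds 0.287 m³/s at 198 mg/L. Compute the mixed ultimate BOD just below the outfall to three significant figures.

25.3 mg/L

Flow-weighted mixing: C = (Q_r C_r + Q_w C_w)/(Q_r + Q_w)
= (2.38×4.53 + 0.287×198)/(2.38 + 0.287) = 67.61/2.667 = 25.35 mg/L.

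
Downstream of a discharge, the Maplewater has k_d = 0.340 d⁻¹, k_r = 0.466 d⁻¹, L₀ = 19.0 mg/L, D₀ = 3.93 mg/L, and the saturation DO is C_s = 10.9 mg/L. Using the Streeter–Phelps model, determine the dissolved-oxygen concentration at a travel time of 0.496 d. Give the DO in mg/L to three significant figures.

k_d L₀/(k_r−k_d) = 0.340×19.0/(0.466−0.340) = 6.460/0.1260 = 51.27 mg/L.
e^(−k_d t) = e^(−0.340×0.4960) = 0.8448; e^(−k_r t) = e^(−0.466×0.4960) = 0.7936.
D = 51.27 × (0.8448 − 0.7936) + 3.93 × 0.7936 = 2.624 + 3.119 = 5.743 mg/L.
DO = C_s − D = 10.9 − 5.743 = 5.157 mg/L.

DO ≈ 5.16 mg/L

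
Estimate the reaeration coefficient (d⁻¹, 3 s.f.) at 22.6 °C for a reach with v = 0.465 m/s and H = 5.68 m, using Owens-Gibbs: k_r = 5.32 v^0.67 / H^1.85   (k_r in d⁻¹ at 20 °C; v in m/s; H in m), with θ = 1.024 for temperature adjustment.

k_r(20) = 5.32 × 0.465^0.67 / 5.68^1.85 = 5.32 × 0.5987 / 24.86 = 0.1281 d⁻¹.
k_r(22.6) = 0.1281 × 1.024^(22.6−20) = 0.1281 × 1.064 = 0.1363 d⁻¹.

k_r ≈ 0.136 d⁻¹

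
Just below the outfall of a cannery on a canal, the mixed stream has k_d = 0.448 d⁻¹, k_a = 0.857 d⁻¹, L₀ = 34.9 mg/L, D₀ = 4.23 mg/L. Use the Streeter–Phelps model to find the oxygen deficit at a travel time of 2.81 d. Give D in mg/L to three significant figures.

D ≈ 7.80 mg/L

k_d L₀/(k_a−k_d) = 0.448×34.9/(0.857−0.448) = 15.64/0.4090 = 38.23 mg/L.
e^(−k_d t) = e^(−0.448×2.810) = 0.2840; e^(−k_a t) = e^(−0.857×2.810) = 0.08998.
D = 38.23 × (0.2840 − 0.08998) + 4.23 × 0.08998 = 7.416 + 0.3806 = 7.797 mg/L.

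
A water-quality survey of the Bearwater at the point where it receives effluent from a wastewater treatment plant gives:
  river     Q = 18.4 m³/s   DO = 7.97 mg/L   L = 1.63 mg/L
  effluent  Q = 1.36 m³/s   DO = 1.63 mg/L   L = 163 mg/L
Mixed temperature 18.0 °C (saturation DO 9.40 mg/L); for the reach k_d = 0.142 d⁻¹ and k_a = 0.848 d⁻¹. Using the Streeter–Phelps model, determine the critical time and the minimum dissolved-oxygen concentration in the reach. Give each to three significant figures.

Mixed DO = (18.4×7.97 + 1.36×1.63)/(18.4+1.36) = 148.9/19.76 = 7.534 mg/L.
Mixed L₀ = (18.4×1.63 + 1.36×163)/(19.76) = 251.7/19.76 = 12.74 mg/L.
Initial deficit D₀ = C_s − DO₀ = 9.40 − 7.534 = 1.866 mg/L.
t_c = (1/0.7060) ln[(0.848/0.142)(1 − 1.866×0.7060/(0.142×12.74))] = 1.416 × ln(1.621) = 0.6842 d.
D_c = (0.142/0.848) × 12.74 × e^(−0.142×0.6842) = 0.1675 × 12.74 × 0.9074 = 1.935 mg/L.
Minimum DO = 9.40 − 1.935 = 7.465 mg/L.

t_c ≈ 0.684 d; minimum DO ≈ 7.46 mg/L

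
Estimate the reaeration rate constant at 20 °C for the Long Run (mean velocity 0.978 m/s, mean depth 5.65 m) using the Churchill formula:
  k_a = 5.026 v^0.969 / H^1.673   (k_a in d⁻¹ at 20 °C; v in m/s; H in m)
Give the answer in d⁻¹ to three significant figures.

k_a = 5.026 × 0.978^0.969 / 5.65^1.673 = 5.026 × 0.9787 / 18.12 = 0.2714 d⁻¹.

k_a ≈ 0.271 d⁻¹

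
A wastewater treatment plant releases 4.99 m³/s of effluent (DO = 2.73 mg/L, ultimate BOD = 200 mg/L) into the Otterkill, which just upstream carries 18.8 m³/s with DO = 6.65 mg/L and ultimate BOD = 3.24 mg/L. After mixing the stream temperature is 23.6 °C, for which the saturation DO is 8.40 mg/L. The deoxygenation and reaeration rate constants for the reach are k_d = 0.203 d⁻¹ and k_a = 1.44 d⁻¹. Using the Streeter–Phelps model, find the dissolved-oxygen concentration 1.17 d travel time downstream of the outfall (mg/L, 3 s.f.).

Mixed DO = (18.8×6.65 + 4.99×2.73)/(18.8+4.99) = 138.6/23.79 = 5.828 mg/L.
Mixed L₀ = (18.8×3.24 + 4.99×200)/(23.79) = 1059/23.79 = 44.51 mg/L.
Initial deficit D₀ = C_s − DO₀ = 8.40 − 5.828 = 2.572 mg/L.
D(1.17) = [0.203×44.51/(1.44−0.203)](e^(−0.203×1.17) − e^(−1.44×1.17)) + 2.572 e^(−1.44×1.17)
= 7.305 × (0.7886 − 0.1855) + 2.572 × 0.1855 = 4.883 mg/L.
DO = 8.40 − 4.883 = 3.517 mg/L.

DO ≈ 3.52 mg/L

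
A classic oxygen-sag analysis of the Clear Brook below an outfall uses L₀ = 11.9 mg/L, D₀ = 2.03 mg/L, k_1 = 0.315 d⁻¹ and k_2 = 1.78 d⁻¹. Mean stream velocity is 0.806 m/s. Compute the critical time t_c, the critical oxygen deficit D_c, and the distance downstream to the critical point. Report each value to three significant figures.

With k_2/k_1 = 5.651 and 1 − D₀(k_2−k_1)/(k_1 L₀) = 0.2066,
t_c = ln(5.651 × 0.2066) / (1.78 − 0.315) = ln(1.168) / 1.465 = 0.1550/1.465 = 0.1058 d.
D_c = (k_1/k_2) L₀ e^(−k_1 t_c) = (0.315/1.78) × 11.9 × e^(−0.315×0.1058) = 0.1770 × 11.9 × 0.9672 = 2.037 mg/L.
x_c = v t_c = 0.806 m/s × 0.1058 d × 86400 s/d = 7366 m ≈ 7.37 km.

t_c ≈ 0.106 d; D_c ≈ 2.04 mg/L; x_c ≈ 7.37 km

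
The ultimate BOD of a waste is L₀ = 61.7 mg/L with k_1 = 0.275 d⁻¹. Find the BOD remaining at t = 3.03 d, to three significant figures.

L ≈ 26.8 mg/L

L_t = L₀ e^(−k_1 t) = 61.7 × e^(−0.275×3.03) = 61.7 × 0.4346 = 26.82 mg/L.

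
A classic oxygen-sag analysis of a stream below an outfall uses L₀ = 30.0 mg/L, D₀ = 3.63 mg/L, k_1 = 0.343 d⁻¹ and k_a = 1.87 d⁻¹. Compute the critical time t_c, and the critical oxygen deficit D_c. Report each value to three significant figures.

t_c ≈ 0.604 d; D_c ≈ 4.47 mg/L

With k_a/k_1 = 5.452 and 1 − D₀(k_a−k_1)/(k_1 L₀) = 0.4613,
t_c = ln(5.452 × 0.4613) / (1.87 − 0.343) = ln(2.515) / 1.527 = 0.9223/1.527 = 0.6040 d.
D_c = (k_1/k_a) L₀ e^(−k_1 t_c) = (0.343/1.87) × 30.0 × e^(−0.343×0.6040) = 0.1834 × 30.0 × 0.8129 = 4.473 mg/L.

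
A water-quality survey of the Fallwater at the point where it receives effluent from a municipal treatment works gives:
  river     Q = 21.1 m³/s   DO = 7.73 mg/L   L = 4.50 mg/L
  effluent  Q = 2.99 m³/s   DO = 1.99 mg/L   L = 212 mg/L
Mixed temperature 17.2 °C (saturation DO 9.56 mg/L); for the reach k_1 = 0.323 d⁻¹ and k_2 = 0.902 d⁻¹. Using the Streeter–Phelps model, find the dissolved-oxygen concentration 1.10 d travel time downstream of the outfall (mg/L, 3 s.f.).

Mixed DO = (21.1×7.73 + 2.99×1.99)/(21.1+2.99) = 169.1/24.09 = 7.018 mg/L.
Mixed L₀ = (21.1×4.50 + 2.99×212)/(24.09) = 728.8/24.09 = 30.25 mg/L.
Initial deficit D₀ = C_s − DO₀ = 9.56 − 7.018 = 2.542 mg/L.
D(1.10) = [0.323×30.25/(0.902−0.323)](e^(−0.323×1.10) − e^(−0.902×1.10)) + 2.542 e^(−0.902×1.10)
= 16.88 × (0.7010 − 0.3708) + 2.542 × 0.3708 = 6.516 mg/L.
DO = 9.56 − 6.516 = 3.044 mg/L.

DO ≈ 3.04 mg/L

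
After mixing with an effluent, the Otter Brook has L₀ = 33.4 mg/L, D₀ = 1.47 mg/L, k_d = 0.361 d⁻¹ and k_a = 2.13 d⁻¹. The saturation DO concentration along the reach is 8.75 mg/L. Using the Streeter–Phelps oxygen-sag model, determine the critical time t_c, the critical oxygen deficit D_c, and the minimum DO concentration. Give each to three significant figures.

At the critical point dD/dt = 0, so k_d L₀ e^(−k_d t) = k_a D. Substituting D(t) from the Streeter–Phelps equation and solving for t gives
t_c = ln[(k_a/k_d)(1 − D₀(k_a−k_d)/(k_d L₀))] / (k_a−k_d).
Here k_a−k_d = 1.769 d⁻¹ and 1 − D₀(k_a−k_d)/(k_d L₀) = 1 − 1.47×1.769/(0.361×33.4) = 0.7843, so
t_c = ln(5.900 × 0.7843) / 1.769 = 1.532 / 1.769 = 0.8661 d.
D_c = (k_d/k_a) L₀ e^(−k_d t_c) = (0.361/2.13) × 33.4 × e^(−0.361×0.8661) = 0.1695 × 33.4 × 0.7315 = 4.141 mg/L.
Minimum DO = C_s − D_c = 8.75 − 4.141 = 4.609 mg/L.

t_c ≈ 0.866 d; D_c ≈ 4.14 mg/L; min DO ≈ 4.61 mg/L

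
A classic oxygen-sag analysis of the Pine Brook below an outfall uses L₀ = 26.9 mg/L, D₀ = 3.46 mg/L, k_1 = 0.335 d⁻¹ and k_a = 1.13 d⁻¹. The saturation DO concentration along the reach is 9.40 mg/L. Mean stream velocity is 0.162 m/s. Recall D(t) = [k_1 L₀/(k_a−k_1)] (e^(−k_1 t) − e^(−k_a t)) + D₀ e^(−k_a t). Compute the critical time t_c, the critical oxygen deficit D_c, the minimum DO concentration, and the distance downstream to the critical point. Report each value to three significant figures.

t_c ≈ 1.07 d; D_c ≈ 5.57 mg/L; min DO ≈ 3.83 mg/L; x_c ≈ 15.0 km

t_c = [1/(k_a−k_1)] ln[(k_a/k_1)(1 − D₀(k_a−k_1)/(k_1 L₀))]
= [1/(1.13−0.335)] ln[(1.13/0.335)(1 − 3.46×0.7950/(0.335×26.9))]
= (1/0.7950) ln[3.373 × 0.6948] = 1.258 × ln(2.344) = 1.258 × 0.8516 = 1.071 d.
L(t_c) = L₀ e^(−k_1 t_c) = 26.9 × 0.6985 = 18.79 mg/L, and at the critical point k_a D_c = k_1 L, so D_c = (0.335/1.13) × 18.79 = 5.570 mg/L.
Minimum DO = C_s − D_c = 9.40 − 5.570 = 3.830 mg/L.
x_c = v t_c = 0.162 m/s × 1.071 d × 86400 s/d = 14990 m ≈ 15.0 km.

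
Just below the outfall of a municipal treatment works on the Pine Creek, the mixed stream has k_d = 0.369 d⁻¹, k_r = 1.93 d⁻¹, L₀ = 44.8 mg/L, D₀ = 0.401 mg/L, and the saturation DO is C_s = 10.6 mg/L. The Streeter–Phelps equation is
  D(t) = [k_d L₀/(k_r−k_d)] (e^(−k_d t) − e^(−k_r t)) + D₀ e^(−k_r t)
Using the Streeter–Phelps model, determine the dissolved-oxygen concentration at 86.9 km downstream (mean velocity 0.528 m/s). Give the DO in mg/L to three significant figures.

Travel time t = x/v = 86.9 km / (0.528 m/s) = 86900 m / 0.528 m/s = 164600 s = 1.905 d.
k_d L₀/(k_r−k_d) = 0.369×44.8/(1.93−0.369) = 16.53/1.561 = 10.59 mg/L.
e^(−k_d t) = e^(−0.369×1.905) = 0.4951; e^(−k_r t) = e^(−1.93×1.905) = 0.02531.
D = 10.59 × (0.4951 − 0.02531) + 0.401 × 0.02531 = 4.976 + 0.01015 = 4.986 mg/L.
DO = C_s − D = 10.6 − 4.986 = 5.614 mg/L.

DO ≈ 5.61 mg/L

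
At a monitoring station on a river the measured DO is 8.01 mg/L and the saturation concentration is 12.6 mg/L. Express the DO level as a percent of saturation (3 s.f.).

63.6 % saturation

% saturation = C/C_s × 100 = 8.01/12.6 × 100 = 63.6 %.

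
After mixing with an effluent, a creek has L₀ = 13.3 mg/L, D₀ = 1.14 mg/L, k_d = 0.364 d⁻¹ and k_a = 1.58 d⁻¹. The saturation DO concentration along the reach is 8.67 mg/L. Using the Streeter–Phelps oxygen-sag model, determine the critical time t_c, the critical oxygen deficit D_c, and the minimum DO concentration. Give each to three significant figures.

t_c ≈ 0.930 d; D_c ≈ 2.18 mg/L; min DO ≈ 6.49 mg/L

At the critical point dD/dt = 0, so k_d L₀ e^(−k_d t) = k_a D. Substituting D(t) from the Streeter–Phelps equation and solving for t gives
t_c = ln[(k_a/k_d)(1 − D₀(k_a−k_d)/(k_d L₀))] / (k_a−k_d).
Here k_a−k_d = 1.216 d⁻¹ and 1 − D₀(k_a−k_d)/(k_d L₀) = 1 − 1.14×1.216/(0.364×13.3) = 0.7137, so
t_c = ln(4.341 × 0.7137) / 1.216 = 1.131 / 1.216 = 0.9298 d.
L(t_c) = L₀ e^(−k_d t_c) = 13.3 × 0.7129 = 9.481 mg/L, and at the critical point k_a D_c = k_d L, so D_c = (0.364/1.58) × 9.481 = 2.184 mg/L.
Minimum DO = C_s − D_c = 8.67 − 2.184 = 6.486 mg/L.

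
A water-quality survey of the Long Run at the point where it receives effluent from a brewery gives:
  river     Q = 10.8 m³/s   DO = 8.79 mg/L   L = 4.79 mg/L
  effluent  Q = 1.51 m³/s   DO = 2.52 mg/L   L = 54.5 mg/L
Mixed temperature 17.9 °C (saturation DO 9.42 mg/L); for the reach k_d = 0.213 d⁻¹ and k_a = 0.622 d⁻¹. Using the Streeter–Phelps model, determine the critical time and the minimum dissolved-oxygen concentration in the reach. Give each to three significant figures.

Mixed DO = (10.8×8.79 + 1.51×2.52)/(10.8+1.51) = 98.74/12.31 = 8.021 mg/L.
Mixed L₀ = (10.8×4.79 + 1.51×54.5)/(12.31) = 134.0/12.31 = 10.89 mg/L.
Initial deficit D₀ = C_s − DO₀ = 9.42 − 8.021 = 1.399 mg/L.
t_c = (1/0.4090) ln[(0.622/0.213)(1 − 1.399×0.4090/(0.213×10.89))] = 2.445 × ln(2.200) = 1.927 d.
D_c = (0.213/0.622) × 10.89 × e^(−0.213×1.927) = 0.3424 × 10.89 × 0.6633 = 2.473 mg/L.
Minimum DO = 9.42 − 2.473 = 6.947 mg/L.

t_c ≈ 1.93 d; minimum DO ≈ 6.95 mg/L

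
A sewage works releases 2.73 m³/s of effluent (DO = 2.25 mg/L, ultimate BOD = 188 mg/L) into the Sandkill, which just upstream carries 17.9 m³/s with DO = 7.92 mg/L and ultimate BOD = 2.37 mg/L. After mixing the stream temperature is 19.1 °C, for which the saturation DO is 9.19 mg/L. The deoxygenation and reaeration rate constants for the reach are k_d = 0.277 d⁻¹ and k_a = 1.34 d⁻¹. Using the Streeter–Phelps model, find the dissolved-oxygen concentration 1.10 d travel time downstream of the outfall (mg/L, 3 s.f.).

DO ≈ 5.16 mg/L

Mixed DO = (17.9×7.92 + 2.73×2.25)/(17.9+2.73) = 147.9/20.63 = 7.170 mg/L.
Mixed L₀ = (17.9×2.37 + 2.73×188)/(20.63) = 555.7/20.63 = 26.93 mg/L.
Initial deficit D₀ = C_s − DO₀ = 9.19 − 7.170 = 2.020 mg/L.
D(1.10) = [0.277×26.93/(1.34−0.277)](e^(−0.277×1.10) − e^(−1.34×1.10)) + 2.020 e^(−1.34×1.10)
= 7.019 × (0.7373 − 0.2290) + 2.020 × 0.2290 = 4.031 mg/L.
DO = 9.19 − 4.031 = 5.159 mg/L.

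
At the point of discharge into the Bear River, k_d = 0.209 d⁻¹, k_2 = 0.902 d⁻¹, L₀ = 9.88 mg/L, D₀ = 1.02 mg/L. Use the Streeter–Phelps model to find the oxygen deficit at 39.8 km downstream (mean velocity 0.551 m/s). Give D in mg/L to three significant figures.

Travel time t = x/v = 39.8 km / (0.551 m/s) = 39800 m / 0.551 m/s = 72230 s = 0.8360 d.
k_d L₀/(k_2−k_d) = 0.209×9.88/(0.902−0.209) = 2.065/0.6930 = 2.980 mg/L.
e^(−k_d t) = e^(−0.209×0.8360) = 0.8397; e^(−k_2 t) = e^(−0.902×0.8360) = 0.4704.
D = 2.980 × (0.8397 − 0.4704) + 1.02 × 0.4704 = 1.100 + 0.4798 = 1.580 mg/L.

D ≈ 1.58 mg/L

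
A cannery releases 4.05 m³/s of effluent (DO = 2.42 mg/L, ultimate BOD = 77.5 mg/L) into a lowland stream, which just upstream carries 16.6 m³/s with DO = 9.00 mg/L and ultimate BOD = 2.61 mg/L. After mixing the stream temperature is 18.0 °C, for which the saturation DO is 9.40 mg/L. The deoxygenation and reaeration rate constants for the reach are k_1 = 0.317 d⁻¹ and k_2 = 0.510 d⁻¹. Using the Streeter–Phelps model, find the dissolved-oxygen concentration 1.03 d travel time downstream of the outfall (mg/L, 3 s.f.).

DO ≈ 4.71 mg/L

Mixed DO = (16.6×9.00 + 4.05×2.42)/(16.6+4.05) = 159.2/20.65 = 7.709 mg/L.
Mixed L₀ = (16.6×2.61 + 4.05×77.5)/(20.65) = 357.2/20.65 = 17.30 mg/L.
Initial deficit D₀ = C_s − DO₀ = 9.40 − 7.709 = 1.691 mg/L.
D(1.03) = [0.317×17.30/(0.510−0.317)](e^(−0.317×1.03) − e^(−0.510×1.03)) + 1.691 e^(−0.510×1.03)
= 28.41 × (0.7214 − 0.5914) + 1.691 × 0.5914 = 4.695 mg/L.
DO = 9.40 − 4.695 = 4.705 mg/L.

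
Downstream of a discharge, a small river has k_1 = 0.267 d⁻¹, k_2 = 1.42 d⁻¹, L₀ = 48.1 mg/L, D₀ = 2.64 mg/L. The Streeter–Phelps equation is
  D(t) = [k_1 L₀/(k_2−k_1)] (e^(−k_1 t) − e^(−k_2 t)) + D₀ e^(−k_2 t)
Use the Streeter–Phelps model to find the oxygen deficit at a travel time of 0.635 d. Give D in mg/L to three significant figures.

D ≈ 5.95 mg/L

k_1 L₀/(k_2−k_1) = 0.267×48.1/(1.42−0.267) = 12.84/1.153 = 11.14 mg/L.
e^(−k_1 t) = e^(−0.267×0.6350) = 0.8440; e^(−k_2 t) = e^(−1.42×0.6350) = 0.4059.
D = 11.14 × (0.8440 − 0.4059) + 2.64 × 0.4059 = 4.881 + 1.072 = 5.952 mg/L.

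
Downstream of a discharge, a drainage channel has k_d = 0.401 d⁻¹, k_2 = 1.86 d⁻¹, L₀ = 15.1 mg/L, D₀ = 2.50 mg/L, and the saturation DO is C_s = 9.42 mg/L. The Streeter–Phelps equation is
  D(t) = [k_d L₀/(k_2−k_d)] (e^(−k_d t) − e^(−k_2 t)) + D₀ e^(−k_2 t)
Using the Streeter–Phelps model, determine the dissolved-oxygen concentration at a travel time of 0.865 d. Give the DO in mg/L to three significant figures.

DO ≈ 6.82 mg/L

k_d L₀/(k_2−k_d) = 0.401×15.1/(1.86−0.401) = 6.055/1.459 = 4.150 mg/L.
e^(−k_d t) = e^(−0.401×0.8650) = 0.7069; e^(−k_2 t) = e^(−1.86×0.8650) = 0.2001.
D = 4.150 × (0.7069 − 0.2001) + 2.50 × 0.2001 = 2.103 + 0.5003 = 2.604 mg/L.
DO = C_s − D = 9.42 − 2.604 = 6.816 mg/L.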